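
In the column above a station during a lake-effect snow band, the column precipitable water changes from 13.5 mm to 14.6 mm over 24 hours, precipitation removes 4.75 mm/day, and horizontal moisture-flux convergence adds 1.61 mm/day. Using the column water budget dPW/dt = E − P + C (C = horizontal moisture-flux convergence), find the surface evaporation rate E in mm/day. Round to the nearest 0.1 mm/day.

dPW/dt = (14.6 − 13.5) mm / (24/24 day) = +1.100 mm/day.
E = dPW/dt + P − C = (+1.100) + 4.75 − (1.61) = 4.2 mm/day.

E ≈ 4.2 mm/day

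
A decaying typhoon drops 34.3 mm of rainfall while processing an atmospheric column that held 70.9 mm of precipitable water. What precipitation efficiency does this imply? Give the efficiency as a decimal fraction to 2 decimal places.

ε = rainfall / PW = 34.3 / 70.9 = 0.48.

ε ≈ 0.48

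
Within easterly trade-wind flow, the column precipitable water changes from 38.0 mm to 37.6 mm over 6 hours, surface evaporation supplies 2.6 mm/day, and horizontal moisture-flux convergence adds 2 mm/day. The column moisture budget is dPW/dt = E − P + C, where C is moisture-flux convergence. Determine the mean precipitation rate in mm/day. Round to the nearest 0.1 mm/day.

dPW/dt = (37.6 − 38.0) mm / (6/24 day) = -1.600 mm/day.
P = E + C − dPW/dt = 2.6 + (2) − (-1.600) = 6.2 mm/day.

P ≈ 6.2 mm/day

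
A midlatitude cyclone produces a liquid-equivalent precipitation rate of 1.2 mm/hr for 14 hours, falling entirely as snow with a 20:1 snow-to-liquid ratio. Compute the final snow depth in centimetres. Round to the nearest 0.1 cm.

snow depth ≈ 33.6 cm

Liquid-equivalent depth = 1.2 × 14 = 16.8 mm.
Snow depth = 16.8 mm × 20 = 336 mm = 33.6 cm.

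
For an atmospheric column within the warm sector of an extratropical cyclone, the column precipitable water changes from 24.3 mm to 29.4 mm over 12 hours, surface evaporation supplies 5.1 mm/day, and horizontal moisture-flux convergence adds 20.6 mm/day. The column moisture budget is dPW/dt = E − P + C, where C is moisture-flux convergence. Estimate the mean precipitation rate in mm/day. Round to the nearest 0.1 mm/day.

dPW/dt = (29.4 − 24.3) mm / (12/24 day) = +10.200 mm/day.
P = E + C − dPW/dt = 5.1 + (20.6) − (+10.200) = 15.5 mm/day.

P ≈ 15.5 mm/day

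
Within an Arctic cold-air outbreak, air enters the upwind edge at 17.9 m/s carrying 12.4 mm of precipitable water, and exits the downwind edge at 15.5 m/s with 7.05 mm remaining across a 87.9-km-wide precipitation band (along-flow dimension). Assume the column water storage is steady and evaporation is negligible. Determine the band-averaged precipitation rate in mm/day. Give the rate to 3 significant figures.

Column moisture flux per unit crosswind length is F = V × PW.
Inflow: F_in = 17.9 × 12.4 = 221.96 mm·m/s
Outflow: F_out = 15.5 × 7.05 = 109.275 mm·m/s
Steady-state rate R = (F_in − F_out)/L = (221.96 − 109.275) / 87900 m = 1.282e-03 mm/s.
R = 1.282e-03 × 3600 × 24 = 111 mm/day.

R ≈ 111 mm/day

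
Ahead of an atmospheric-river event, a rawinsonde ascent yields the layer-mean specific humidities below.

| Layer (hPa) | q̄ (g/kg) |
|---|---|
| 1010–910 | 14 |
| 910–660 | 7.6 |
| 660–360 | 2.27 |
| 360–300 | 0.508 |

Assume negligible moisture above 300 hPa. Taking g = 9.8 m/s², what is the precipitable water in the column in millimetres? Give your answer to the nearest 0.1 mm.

Precipitable water is the column-integrated vapour mass per unit area: PW = (1/g) Σ q̄ Δp, with q in kg/kg and Δp in Pa (1 kg/m² of water = 1 mm).
Layer 1010–910 hPa: Δp = 100 hPa = 10000 Pa, q̄ = 0.014 kg/kg → 0.014 × 10000 / 9.8 = 14.29 mm
Layer 910–660 hPa: Δp = 250 hPa = 25000 Pa, q̄ = 0.0076 kg/kg → 0.0076 × 25000 / 9.8 = 19.39 mm
Layer 660–360 hPa: Δp = 300 hPa = 30000 Pa, q̄ = 0.00227 kg/kg → 0.00227 × 30000 / 9.8 = 6.95 mm
Layer 360–300 hPa: Δp = 60 hPa = 6000 Pa, q̄ = 0.000508 kg/kg → 0.000508 × 6000 / 9.8 = 0.31 mm
PW = 14.29 + 19.39 + 6.95 + 0.31 = 40.94 ≈ 40.9 mm.

PW ≈ 40.9 mm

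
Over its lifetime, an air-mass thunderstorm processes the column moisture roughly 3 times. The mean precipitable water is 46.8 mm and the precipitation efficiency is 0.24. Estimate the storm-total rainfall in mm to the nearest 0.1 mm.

rainfall ≈ 33.7 mm

Each cycle deposits ε × PW = 0.24 × 46.8 = 11.232 mm.
Over 3 cycles: 3 × 11.232 = 33.7 mm.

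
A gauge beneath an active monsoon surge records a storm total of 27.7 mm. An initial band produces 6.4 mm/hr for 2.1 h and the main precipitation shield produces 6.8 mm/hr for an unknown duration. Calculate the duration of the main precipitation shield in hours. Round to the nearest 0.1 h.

Known phases: 6.4 × 2.1 = 13.44 mm.
Remaining depth = 27.7 − 13.44 = 14.26 mm.
Duration = 14.26 / 6.8 = 2.1 h.

duration ≈ 2.1 h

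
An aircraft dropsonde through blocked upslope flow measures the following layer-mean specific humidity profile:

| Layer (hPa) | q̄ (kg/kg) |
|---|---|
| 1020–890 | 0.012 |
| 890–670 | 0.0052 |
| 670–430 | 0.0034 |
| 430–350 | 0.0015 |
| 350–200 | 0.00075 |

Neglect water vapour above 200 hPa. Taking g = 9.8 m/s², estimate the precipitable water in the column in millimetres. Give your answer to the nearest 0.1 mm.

PW ≈ 38.3 mm

Precipitable water is the column-integrated vapour mass per unit area: PW = (1/g) Σ q̄ Δp, with q in kg/kg and Δp in Pa (1 kg/m² of water = 1 mm).
Layer 1020–890 hPa: Δp = 130 hPa = 13000 Pa, q̄ = 0.012 kg/kg → 0.012 × 13000 / 9.8 = 15.92 mm
Layer 890–670 hPa: Δp = 220 hPa = 22000 Pa, q̄ = 0.0052 kg/kg → 0.0052 × 22000 / 9.8 = 11.67 mm
Layer 670–430 hPa: Δp = 240 hPa = 24000 Pa, q̄ = 0.0034 kg/kg → 0.0034 × 24000 / 9.8 = 8.33 mm
Layer 430–350 hPa: Δp = 80 hPa = 8000 Pa, q̄ = 0.0015 kg/kg → 0.0015 × 8000 / 9.8 = 1.22 mm
Layer 350–200 hPa: Δp = 150 hPa = 15000 Pa, q̄ = 0.00075 kg/kg → 0.00075 × 15000 / 9.8 = 1.15 mm
PW = 15.92 + 11.67 + 8.33 + 1.22 + 1.15 = 38.29 ≈ 38.3 mm.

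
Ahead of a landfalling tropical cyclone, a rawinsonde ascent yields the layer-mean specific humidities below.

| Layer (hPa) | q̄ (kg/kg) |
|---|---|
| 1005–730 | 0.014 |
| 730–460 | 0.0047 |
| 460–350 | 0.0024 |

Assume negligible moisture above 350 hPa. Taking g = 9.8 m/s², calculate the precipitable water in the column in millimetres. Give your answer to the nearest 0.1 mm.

PW ≈ 54.9 mm

Precipitable water is the column-integrated vapour mass per unit area: PW = (1/g) Σ q̄ Δp, with q in kg/kg and Δp in Pa (1 kg/m² of water = 1 mm).
Layer 1005–730 hPa: Δp = 275 hPa = 27500 Pa, q̄ = 0.014 kg/kg → 0.014 × 27500 / 9.8 = 39.29 mm
Layer 730–460 hPa: Δp = 270 hPa = 27000 Pa, q̄ = 0.0047 kg/kg → 0.0047 × 27000 / 9.8 = 12.95 mm
Layer 460–350 hPa: Δp = 110 hPa = 11000 Pa, q̄ = 0.0024 kg/kg → 0.0024 × 11000 / 9.8 = 2.69 mm
PW = 39.29 + 12.95 + 2.69 = 54.93 ≈ 54.9 mm.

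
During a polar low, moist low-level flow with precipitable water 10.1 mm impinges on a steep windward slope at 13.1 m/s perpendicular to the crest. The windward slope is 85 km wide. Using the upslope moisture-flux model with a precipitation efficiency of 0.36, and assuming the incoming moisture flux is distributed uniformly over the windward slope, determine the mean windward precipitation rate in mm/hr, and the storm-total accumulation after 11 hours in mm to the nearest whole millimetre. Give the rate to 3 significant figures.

Incoming column moisture flux per unit ridge length: F = V × PW = 13.1 × 10.1 = 132.31 mm·m/s.
Spread over the 85 km slope with efficiency ε = 0.36: R = ε·F/W = 0.36 × 132.31 / 85000 m = 5.604e-04 mm/s.
R = 5.604e-04 × 3600 = 2.02 mm/hr.
Over 11 h: total = 2.02 × 11 = 22.22 ≈ 22 mm.

R ≈ 2.02 mm/hr; total ≈ 22 mm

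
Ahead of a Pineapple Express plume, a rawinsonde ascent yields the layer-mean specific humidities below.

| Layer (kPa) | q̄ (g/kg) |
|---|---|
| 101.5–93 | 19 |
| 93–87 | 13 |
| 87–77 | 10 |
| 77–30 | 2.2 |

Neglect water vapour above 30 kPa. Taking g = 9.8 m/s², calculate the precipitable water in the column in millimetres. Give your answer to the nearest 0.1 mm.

Precipitable water is the column-integrated vapour mass per unit area: PW = (1/g) Σ q̄ Δp, with q in kg/kg and Δp in Pa (1 kg/m² of water = 1 mm).
Layer 101.5–93 kPa: Δp = 85 hPa = 8500 Pa, q̄ = 0.019 kg/kg → 0.019 × 8500 / 9.8 = 16.48 mm
Layer 93–87 kPa: Δp = 60 hPa = 6000 Pa, q̄ = 0.013 kg/kg → 0.013 × 6000 / 9.8 = 7.96 mm
Layer 87–77 kPa: Δp = 100 hPa = 10000 Pa, q̄ = 0.01 kg/kg → 0.01 × 10000 / 9.8 = 10.20 mm
Layer 77–30 kPa: Δp = 470 hPa = 47000 Pa, q̄ = 0.0022 kg/kg → 0.0022 × 47000 / 9.8 = 10.55 mm
PW = 16.48 + 7.96 + 10.20 + 10.55 = 45.19 ≈ 45.2 mm.

PW ≈ 45.2 mm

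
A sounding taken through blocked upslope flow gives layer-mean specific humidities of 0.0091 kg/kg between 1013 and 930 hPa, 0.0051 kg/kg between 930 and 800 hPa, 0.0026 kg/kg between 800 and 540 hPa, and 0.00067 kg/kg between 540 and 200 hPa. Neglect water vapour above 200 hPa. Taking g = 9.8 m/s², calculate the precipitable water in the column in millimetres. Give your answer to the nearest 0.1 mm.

Precipitable water is the column-integrated vapour mass per unit area: PW = (1/g) Σ q̄ Δp, with q in kg/kg and Δp in Pa (1 kg/m² of water = 1 mm).
Layer 1013–930 hPa: Δp = 83 hPa = 8300 Pa, q̄ = 0.0091 kg/kg → 0.0091 × 8300 / 9.8 = 7.71 mm
Layer 930–800 hPa: Δp = 130 hPa = 13000 Pa, q̄ = 0.0051 kg/kg → 0.0051 × 13000 / 9.8 = 6.77 mm
Layer 800–540 hPa: Δp = 260 hPa = 26000 Pa, q̄ = 0.0026 kg/kg → 0.0026 × 26000 / 9.8 = 6.90 mm
Layer 540–200 hPa: Δp = 340 hPa = 34000 Pa, q̄ = 0.00067 kg/kg → 0.00067 × 34000 / 9.8 = 2.32 mm
PW = 7.71 + 6.77 + 6.90 + 2.32 = 23.70 ≈ 23.7 mm.

PW ≈ 23.7 mm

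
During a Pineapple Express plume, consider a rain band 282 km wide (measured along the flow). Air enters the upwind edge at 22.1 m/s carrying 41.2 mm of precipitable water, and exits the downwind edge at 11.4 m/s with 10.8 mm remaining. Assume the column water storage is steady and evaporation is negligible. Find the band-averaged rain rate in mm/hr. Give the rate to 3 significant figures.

Column moisture flux per unit crosswind length is F = V × PW.
Inflow: F_in = 22.1 × 41.2 = 910.52 mm·m/s
Outflow: F_out = 11.4 × 10.8 = 123.12 mm·m/s
Steady-state rate R = (F_in − F_out)/L = (910.52 − 123.12) / 282000 m = 2.792e-03 mm/s.
R = 2.792e-03 × 3600 = 10.1 mm/hr.

R ≈ 10.1 mm/hr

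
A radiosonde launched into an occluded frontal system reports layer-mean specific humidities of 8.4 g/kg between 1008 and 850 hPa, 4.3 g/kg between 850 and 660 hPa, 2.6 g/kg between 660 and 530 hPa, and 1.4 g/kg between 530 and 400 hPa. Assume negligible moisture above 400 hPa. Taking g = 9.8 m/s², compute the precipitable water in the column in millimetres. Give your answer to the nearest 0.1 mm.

PW ≈ 27.2 mm

Precipitable water is the column-integrated vapour mass per unit area: PW = (1/g) Σ q̄ Δp, with q in kg/kg and Δp in Pa (1 kg/m² of water = 1 mm).
Layer 1008–850 hPa: Δp = 158 hPa = 15800 Pa, q̄ = 0.0084 kg/kg → 0.0084 × 15800 / 9.8 = 13.54 mm
Layer 850–660 hPa: Δp = 190 hPa = 19000 Pa, q̄ = 0.0043 kg/kg → 0.0043 × 19000 / 9.8 = 8.34 mm
Layer 660–530 hPa: Δp = 130 hPa = 13000 Pa, q̄ = 0.0026 kg/kg → 0.0026 × 13000 / 9.8 = 3.45 mm
Layer 530–400 hPa: Δp = 130 hPa = 13000 Pa, q̄ = 0.0014 kg/kg → 0.0014 × 13000 / 9.8 = 1.86 mm
PW = 13.54 + 8.34 + 3.45 + 1.86 = 27.19 ≈ 27.2 mm.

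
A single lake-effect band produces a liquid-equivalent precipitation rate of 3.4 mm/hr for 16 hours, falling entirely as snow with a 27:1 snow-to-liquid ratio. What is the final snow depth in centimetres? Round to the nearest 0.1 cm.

snow depth ≈ 146.9 cm

Liquid-equivalent depth = 3.4 × 16 = 54.4 mm.
Snow depth = 54.4 mm × 27 = 1468.8 mm = 146.9 cm.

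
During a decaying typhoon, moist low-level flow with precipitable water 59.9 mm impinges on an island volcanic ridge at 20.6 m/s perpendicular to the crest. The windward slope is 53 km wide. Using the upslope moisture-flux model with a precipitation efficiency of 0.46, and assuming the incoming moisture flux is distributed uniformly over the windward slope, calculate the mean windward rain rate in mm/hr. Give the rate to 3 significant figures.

Incoming column moisture flux per unit ridge length: F = V × PW = 20.6 × 59.9 = 1233.94 mm·m/s.
Spread over the 53 km slope with efficiency ε = 0.46: R = ε·F/W = 0.46 × 1233.94 / 53000 m = 1.071e-02 mm/s.
R = 1.071e-02 × 3600 = 38.6 mm/hr.

R ≈ 38.6 mm/hr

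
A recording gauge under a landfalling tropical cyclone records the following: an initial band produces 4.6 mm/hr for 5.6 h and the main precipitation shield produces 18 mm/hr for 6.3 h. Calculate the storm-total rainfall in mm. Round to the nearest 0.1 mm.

total ≈ 139.2 mm

Total = Σ Rᵢ Δtᵢ = 4.6 × 5.6 + 18 × 6.3
      = 25.76 + 113.4 = 139.2 mm.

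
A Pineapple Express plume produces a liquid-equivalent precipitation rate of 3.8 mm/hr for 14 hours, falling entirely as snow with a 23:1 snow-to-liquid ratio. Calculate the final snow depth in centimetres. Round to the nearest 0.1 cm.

Liquid-equivalent depth = 3.8 × 14 = 53.2 mm.
Snow depth = 53.2 mm × 23 = 1223.6 mm = 122.4 cm.

snow depth ≈ 122.4 cm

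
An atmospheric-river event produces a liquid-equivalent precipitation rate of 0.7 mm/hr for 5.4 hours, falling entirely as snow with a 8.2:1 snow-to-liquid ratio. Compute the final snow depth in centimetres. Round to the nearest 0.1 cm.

Liquid-equivalent depth = 0.7 × 5.4 = 3.78 mm.
Snow depth = 3.78 mm × 8.2 = 30.996 mm = 3.1 cm.

snow depth ≈ 3.1 cm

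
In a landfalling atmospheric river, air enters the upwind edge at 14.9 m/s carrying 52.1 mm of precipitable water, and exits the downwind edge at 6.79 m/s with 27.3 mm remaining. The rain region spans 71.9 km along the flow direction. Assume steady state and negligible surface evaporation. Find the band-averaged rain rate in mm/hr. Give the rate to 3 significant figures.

Column moisture flux per unit crosswind length is F = V × PW.
Inflow: F_in = 14.9 × 52.1 = 776.29 mm·m/s
Outflow: F_out = 6.79 × 27.3 = 185.367 mm·m/s
Steady-state rate R = (F_in − F_out)/L = (776.29 − 185.367) / 71900 m = 8.219e-03 mm/s.
R = 8.219e-03 × 3600 = 29.6 mm/hr.

R ≈ 29.6 mm/hr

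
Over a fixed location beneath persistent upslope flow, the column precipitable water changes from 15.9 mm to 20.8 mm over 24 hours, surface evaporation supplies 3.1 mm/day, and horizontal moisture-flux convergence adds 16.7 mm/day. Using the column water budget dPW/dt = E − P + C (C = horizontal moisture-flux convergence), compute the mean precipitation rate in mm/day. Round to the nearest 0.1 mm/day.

dPW/dt = (20.8 − 15.9) mm / (24/24 day) = +4.900 mm/day.
P = E + C − dPW/dt = 3.1 + (16.7) − (+4.900) = 14.9 mm/day.

P ≈ 14.9 mm/day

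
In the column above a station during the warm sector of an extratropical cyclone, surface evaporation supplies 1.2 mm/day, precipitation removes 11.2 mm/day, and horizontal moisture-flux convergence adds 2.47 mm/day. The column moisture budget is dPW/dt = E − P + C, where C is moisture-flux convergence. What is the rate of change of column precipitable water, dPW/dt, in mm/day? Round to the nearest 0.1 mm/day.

dPW/dt = E − P + C = 1.2 − 11.2 + (2.47) = -7.5 mm/day.

dPW/dt ≈ -7.5 mm/day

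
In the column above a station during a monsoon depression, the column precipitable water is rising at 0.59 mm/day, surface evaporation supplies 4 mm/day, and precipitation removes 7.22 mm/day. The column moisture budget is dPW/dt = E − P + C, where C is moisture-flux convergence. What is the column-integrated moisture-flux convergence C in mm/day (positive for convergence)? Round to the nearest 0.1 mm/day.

dPW/dt = +0.59 mm/day.
C = dPW/dt − E + P = (+0.59) − 4 + 7.22 = 3.8 mm/day.

C ≈ 3.8 mm/day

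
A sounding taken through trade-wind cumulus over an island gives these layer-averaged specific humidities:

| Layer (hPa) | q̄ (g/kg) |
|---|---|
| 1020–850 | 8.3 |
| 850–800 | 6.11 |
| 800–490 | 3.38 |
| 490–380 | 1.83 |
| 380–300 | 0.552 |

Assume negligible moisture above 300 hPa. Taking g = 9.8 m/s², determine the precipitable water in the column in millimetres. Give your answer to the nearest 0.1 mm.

Precipitable water is the column-integrated vapour mass per unit area: PW = (1/g) Σ q̄ Δp, with q in kg/kg and Δp in Pa (1 kg/m² of water = 1 mm).
Layer 1020–850 hPa: Δp = 170 hPa = 17000 Pa, q̄ = 0.0083 kg/kg → 0.0083 × 17000 / 9.8 = 14.40 mm
Layer 850–800 hPa: Δp = 50 hPa = 5000 Pa, q̄ = 0.00611 kg/kg → 0.00611 × 5000 / 9.8 = 3.12 mm
Layer 800–490 hPa: Δp = 310 hPa = 31000 Pa, q̄ = 0.00338 kg/kg → 0.00338 × 31000 / 9.8 = 10.69 mm
Layer 490–380 hPa: Δp = 110 hPa = 11000 Pa, q̄ = 0.00183 kg/kg → 0.00183 × 11000 / 9.8 = 2.05 mm
Layer 380–300 hPa: Δp = 80 hPa = 8000 Pa, q̄ = 0.000552 kg/kg → 0.000552 × 8000 / 9.8 = 0.45 mm
PW = 14.40 + 3.12 + 10.69 + 2.05 + 0.45 = 30.71 ≈ 30.7 mm.

PW ≈ 30.7 mm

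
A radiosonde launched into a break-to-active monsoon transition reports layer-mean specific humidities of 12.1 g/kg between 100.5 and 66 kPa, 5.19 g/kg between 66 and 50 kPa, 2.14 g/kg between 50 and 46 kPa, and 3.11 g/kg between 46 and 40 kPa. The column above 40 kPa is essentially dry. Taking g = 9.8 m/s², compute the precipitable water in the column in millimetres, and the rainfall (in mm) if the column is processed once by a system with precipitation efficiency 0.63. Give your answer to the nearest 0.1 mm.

PW ≈ 53.8 mm; rainfall ≈ 33.9 mm

Precipitable water is the column-integrated vapour mass per unit area: PW = (1/g) Σ q̄ Δp, with q in kg/kg and Δp in Pa (1 kg/m² of water = 1 mm).
Layer 100.5–66 kPa: Δp = 345 hPa = 34500 Pa, q̄ = 0.0121 kg/kg → 0.0121 × 34500 / 9.8 = 42.60 mm
Layer 66–50 kPa: Δp = 160 hPa = 16000 Pa, q̄ = 0.00519 kg/kg → 0.00519 × 16000 / 9.8 = 8.47 mm
Layer 50–46 kPa: Δp = 40 hPa = 4000 Pa, q̄ = 0.00214 kg/kg → 0.00214 × 4000 / 9.8 = 0.87 mm
Layer 46–40 kPa: Δp = 60 hPa = 6000 Pa, q̄ = 0.00311 kg/kg → 0.00311 × 6000 / 9.8 = 1.90 mm
PW = 42.60 + 8.47 + 0.87 + 1.90 = 53.84 ≈ 53.8 mm.
Rainfall = ε × PW = 0.63 × 53.8 = 33.9 mm.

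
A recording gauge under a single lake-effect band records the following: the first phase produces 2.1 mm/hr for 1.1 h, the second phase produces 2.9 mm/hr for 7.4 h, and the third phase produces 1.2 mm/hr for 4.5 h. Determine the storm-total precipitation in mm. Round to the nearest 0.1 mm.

total ≈ 29.2 mm

Total = Σ Rᵢ Δtᵢ = 2.1 × 1.1 + 2.9 × 7.4 + 1.2 × 4.5
      = 2.31 + 21.46 + 5.4 = 29.2 mm.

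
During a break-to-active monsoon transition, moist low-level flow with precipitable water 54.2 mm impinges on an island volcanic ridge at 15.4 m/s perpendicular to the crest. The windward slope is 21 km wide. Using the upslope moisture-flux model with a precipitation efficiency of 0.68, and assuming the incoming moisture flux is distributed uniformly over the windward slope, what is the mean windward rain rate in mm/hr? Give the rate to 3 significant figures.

Incoming column moisture flux per unit ridge length: F = V × PW = 15.4 × 54.2 = 834.68 mm·m/s.
Spread over the 21 km slope with efficiency ε = 0.68: R = ε·F/W = 0.68 × 834.68 / 21000 m = 2.703e-02 mm/s.
R = 2.703e-02 × 3600 = 97.3 mm/hr.

R ≈ 97.3 mm/hr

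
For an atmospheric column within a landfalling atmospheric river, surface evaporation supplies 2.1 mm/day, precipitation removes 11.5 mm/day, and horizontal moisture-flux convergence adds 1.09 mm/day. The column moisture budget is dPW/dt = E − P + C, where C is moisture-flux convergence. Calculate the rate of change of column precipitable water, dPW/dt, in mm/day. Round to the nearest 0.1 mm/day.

dPW/dt = E − P + C = 2.1 − 11.5 + (1.09) = -8.3 mm/day.

dPW/dt ≈ -8.3 mm/day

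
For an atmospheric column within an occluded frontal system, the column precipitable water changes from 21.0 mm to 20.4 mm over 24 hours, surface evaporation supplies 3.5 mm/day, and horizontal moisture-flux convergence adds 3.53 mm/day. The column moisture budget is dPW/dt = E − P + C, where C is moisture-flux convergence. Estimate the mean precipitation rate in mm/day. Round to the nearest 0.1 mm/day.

dPW/dt = (20.4 − 21.0) mm / (24/24 day) = -0.600 mm/day.
P = E + C − dPW/dt = 3.5 + (3.53) − (-0.600) = 7.6 mm/day.

P ≈ 7.6 mm/day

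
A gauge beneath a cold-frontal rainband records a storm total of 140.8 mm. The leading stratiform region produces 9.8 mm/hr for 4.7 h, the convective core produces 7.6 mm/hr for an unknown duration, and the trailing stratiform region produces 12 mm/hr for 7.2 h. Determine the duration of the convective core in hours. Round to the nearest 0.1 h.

Known phases: 9.8 × 4.7 + 12 × 7.2 = 46.06 + 86.4 = 132.46 mm.
Remaining depth = 140.8 − 132.46 = 8.34 mm.
Duration = 8.34 / 7.6 = 1.1 h.

duration ≈ 1.1 h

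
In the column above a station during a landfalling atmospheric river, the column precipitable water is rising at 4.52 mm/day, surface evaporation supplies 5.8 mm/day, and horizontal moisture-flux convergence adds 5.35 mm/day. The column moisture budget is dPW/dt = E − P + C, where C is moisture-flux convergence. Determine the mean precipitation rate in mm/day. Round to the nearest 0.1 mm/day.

P ≈ 6.6 mm/day

dPW/dt = +4.52 mm/day.
P = E + C − dPW/dt = 5.8 + (5.35) − (+4.52) = 6.6 mm/day.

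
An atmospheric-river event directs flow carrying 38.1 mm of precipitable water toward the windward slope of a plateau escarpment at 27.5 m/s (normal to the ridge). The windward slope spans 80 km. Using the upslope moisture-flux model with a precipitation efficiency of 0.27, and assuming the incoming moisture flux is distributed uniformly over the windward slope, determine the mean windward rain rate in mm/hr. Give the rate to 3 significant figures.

R ≈ 12.7 mm/hr

Incoming column moisture flux per unit ridge length: F = V × PW = 27.5 × 38.1 = 1047.75 mm·m/s.
Spread over the 80 km slope with efficiency ε = 0.27: R = ε·F/W = 0.27 × 1047.75 / 80000 m = 3.536e-03 mm/s.
R = 3.536e-03 × 3600 = 12.7 mm/hr.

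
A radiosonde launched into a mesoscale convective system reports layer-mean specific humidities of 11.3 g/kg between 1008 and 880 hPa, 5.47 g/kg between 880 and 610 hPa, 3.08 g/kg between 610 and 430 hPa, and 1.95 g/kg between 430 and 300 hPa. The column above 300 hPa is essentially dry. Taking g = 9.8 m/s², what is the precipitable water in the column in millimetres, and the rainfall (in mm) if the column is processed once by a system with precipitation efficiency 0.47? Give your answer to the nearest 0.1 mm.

Precipitable water is the column-integrated vapour mass per unit area: PW = (1/g) Σ q̄ Δp, with q in kg/kg and Δp in Pa (1 kg/m² of water = 1 mm).
Layer 1008–880 hPa: Δp = 128 hPa = 12800 Pa, q̄ = 0.0113 kg/kg → 0.0113 × 12800 / 9.8 = 14.76 mm
Layer 880–610 hPa: Δp = 270 hPa = 27000 Pa, q̄ = 0.00547 kg/kg → 0.00547 × 27000 / 9.8 = 15.07 mm
Layer 610–430 hPa: Δp = 180 hPa = 18000 Pa, q̄ = 0.00308 kg/kg → 0.00308 × 18000 / 9.8 = 5.66 mm
Layer 430–300 hPa: Δp = 130 hPa = 13000 Pa, q̄ = 0.00195 kg/kg → 0.00195 × 13000 / 9.8 = 2.59 mm
PW = 14.76 + 15.07 + 5.66 + 2.59 = 38.08 ≈ 38.1 mm.
Rainfall = ε × PW = 0.47 × 38.1 = 17.9 mm.

PW ≈ 38.1 mm; rainfall ≈ 17.9 mm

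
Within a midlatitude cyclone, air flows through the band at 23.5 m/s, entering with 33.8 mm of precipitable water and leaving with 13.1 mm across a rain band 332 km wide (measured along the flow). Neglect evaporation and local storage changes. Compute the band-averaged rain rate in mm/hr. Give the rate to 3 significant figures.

Column moisture flux per unit crosswind length is F = V × PW.
Inflow: F_in = 23.5 × 33.8 = 794.3 mm·m/s
Outflow: F_out = 23.5 × 13.1 = 307.85 mm·m/s
Steady-state rate R = (F_in − F_out)/L = (794.3 − 307.85) / 332000 m = 1.465e-03 mm/s.
R = 1.465e-03 × 3600 = 5.27 mm/hr.

R ≈ 5.27 mm/hr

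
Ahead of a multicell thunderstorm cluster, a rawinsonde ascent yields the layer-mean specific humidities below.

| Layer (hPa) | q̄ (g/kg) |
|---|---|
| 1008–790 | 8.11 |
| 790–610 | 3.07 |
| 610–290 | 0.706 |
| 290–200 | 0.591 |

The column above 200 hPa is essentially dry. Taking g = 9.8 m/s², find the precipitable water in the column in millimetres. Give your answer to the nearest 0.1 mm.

Precipitable water is the column-integrated vapour mass per unit area: PW = (1/g) Σ q̄ Δp, with q in kg/kg and Δp in Pa (1 kg/m² of water = 1 mm).
Layer 1008–790 hPa: Δp = 218 hPa = 21800 Pa, q̄ = 0.00811 kg/kg → 0.00811 × 21800 / 9.8 = 18.04 mm
Layer 790–610 hPa: Δp = 180 hPa = 18000 Pa, q̄ = 0.00307 kg/kg → 0.00307 × 18000 / 9.8 = 5.64 mm
Layer 610–290 hPa: Δp = 320 hPa = 32000 Pa, q̄ = 0.000706 kg/kg → 0.000706 × 32000 / 9.8 = 2.31 mm
Layer 290–200 hPa: Δp = 90 hPa = 9000 Pa, q̄ = 0.000591 kg/kg → 0.000591 × 9000 / 9.8 = 0.54 mm
PW = 18.04 + 5.64 + 2.31 + 0.54 = 26.53 ≈ 26.5 mm.

PW ≈ 26.5 mm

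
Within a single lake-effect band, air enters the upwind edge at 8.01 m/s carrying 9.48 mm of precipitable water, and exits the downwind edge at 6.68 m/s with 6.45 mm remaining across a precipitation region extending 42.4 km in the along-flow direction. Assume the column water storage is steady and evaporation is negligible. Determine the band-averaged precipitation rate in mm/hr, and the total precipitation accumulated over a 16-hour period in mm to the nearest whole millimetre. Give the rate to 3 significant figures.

R ≈ 2.79 mm/hr; total ≈ 45 mm

Column moisture flux per unit crosswind length is F = V × PW.
Inflow: F_in = 8.01 × 9.48 = 75.9348 mm·m/s
Outflow: F_out = 6.68 × 6.45 = 43.086 mm·m/s
Steady-state rate R = (F_in − F_out)/L = (75.9348 − 43.086) / 42400 m = 7.747e-04 mm/s.
R = 7.747e-04 × 3600 = 2.79 mm/hr.
Over 16 h: total = 2.79 × 16 = 44.64 ≈ 45 mm.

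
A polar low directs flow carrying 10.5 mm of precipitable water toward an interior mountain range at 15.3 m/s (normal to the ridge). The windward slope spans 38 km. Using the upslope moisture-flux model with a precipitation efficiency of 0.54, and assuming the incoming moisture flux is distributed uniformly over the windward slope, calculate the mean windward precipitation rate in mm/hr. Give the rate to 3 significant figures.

Incoming column moisture flux per unit ridge length: F = V × PW = 15.3 × 10.5 = 160.65 mm·m/s.
Spread over the 38 km slope with efficiency ε = 0.54: R = ε·F/W = 0.54 × 160.65 / 38000 m = 2.283e-03 mm/s.
R = 2.283e-03 × 3600 = 8.22 mm/hr.

R ≈ 8.22 mm/hr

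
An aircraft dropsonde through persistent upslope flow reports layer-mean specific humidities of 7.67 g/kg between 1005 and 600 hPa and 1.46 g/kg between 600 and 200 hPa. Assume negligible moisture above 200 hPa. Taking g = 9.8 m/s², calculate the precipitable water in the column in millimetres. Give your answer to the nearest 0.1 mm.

PW ≈ 37.7 mm

Precipitable water is the column-integrated vapour mass per unit area: PW = (1/g) Σ q̄ Δp, with q in kg/kg and Δp in Pa (1 kg/m² of water = 1 mm).
Layer 1005–600 hPa: Δp = 405 hPa = 40500 Pa, q̄ = 0.00767 kg/kg → 0.00767 × 40500 / 9.8 = 31.70 mm
Layer 600–200 hPa: Δp = 400 hPa = 40000 Pa, q̄ = 0.00146 kg/kg → 0.00146 × 40000 / 9.8 = 5.96 mm
PW = 31.70 + 5.96 = 37.66 ≈ 37.7 mm.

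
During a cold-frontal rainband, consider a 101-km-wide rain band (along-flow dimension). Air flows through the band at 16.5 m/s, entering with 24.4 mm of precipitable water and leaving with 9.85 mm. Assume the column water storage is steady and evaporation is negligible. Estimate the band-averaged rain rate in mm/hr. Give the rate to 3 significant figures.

Column moisture flux per unit crosswind length is F = V × PW.
Inflow: F_in = 16.5 × 24.4 = 402.6 mm·m/s
Outflow: F_out = 16.5 × 9.85 = 162.525 mm·m/s
Steady-state rate R = (F_in − F_out)/L = (402.6 − 162.525) / 101000 m = 2.377e-03 mm/s.
R = 2.377e-03 × 3600 = 8.56 mm/hr.

R ≈ 8.56 mm/hr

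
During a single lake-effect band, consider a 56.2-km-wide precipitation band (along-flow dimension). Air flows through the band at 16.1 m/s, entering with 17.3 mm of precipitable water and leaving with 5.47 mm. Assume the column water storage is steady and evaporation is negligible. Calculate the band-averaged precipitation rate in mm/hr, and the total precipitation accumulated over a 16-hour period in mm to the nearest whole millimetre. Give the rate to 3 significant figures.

Column moisture flux per unit crosswind length is F = V × PW.
Inflow: F_in = 16.1 × 17.3 = 278.53 mm·m/s
Outflow: F_out = 16.1 × 5.47 = 88.067 mm·m/s
Steady-state rate R = (F_in − F_out)/L = (278.53 − 88.067) / 56200 m = 3.389e-03 mm/s.
R = 3.389e-03 × 3600 = 12.2 mm/hr.
Over 16 h: total = 12.2 × 16 = 195.2 ≈ 195 mm.

R ≈ 12.2 mm/hr; total ≈ 195 mm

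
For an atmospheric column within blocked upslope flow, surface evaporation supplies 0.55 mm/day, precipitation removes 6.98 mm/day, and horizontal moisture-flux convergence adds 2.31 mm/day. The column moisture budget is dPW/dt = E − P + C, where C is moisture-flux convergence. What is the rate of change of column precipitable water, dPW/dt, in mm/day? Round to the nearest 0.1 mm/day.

dPW/dt = E − P + C = 0.55 − 6.98 + (2.31) = -4.1 mm/day.

dPW/dt ≈ -4.1 mm/day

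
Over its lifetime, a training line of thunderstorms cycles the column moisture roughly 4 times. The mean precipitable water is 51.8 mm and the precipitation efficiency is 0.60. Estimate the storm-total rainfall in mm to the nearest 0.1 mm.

Each cycle deposits ε × PW = 0.60 × 51.8 = 31.08 mm.
Over 4 cycles: 4 × 31.08 = 124.3 mm.

rainfall ≈ 124.3 mm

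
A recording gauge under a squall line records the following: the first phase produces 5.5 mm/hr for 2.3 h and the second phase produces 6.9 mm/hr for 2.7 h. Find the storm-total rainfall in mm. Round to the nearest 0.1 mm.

total ≈ 31.3 mm

Total = Σ Rᵢ Δtᵢ = 5.5 × 2.3 + 6.9 × 2.7
      = 12.65 + 18.63 = 31.3 mm.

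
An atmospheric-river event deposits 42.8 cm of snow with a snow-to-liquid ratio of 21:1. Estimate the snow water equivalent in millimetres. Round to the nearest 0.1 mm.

SWE = snow depth / ratio = 42.8 cm / 21 = 2.038 cm = 20.4 mm.

SWE ≈ 20.4 mm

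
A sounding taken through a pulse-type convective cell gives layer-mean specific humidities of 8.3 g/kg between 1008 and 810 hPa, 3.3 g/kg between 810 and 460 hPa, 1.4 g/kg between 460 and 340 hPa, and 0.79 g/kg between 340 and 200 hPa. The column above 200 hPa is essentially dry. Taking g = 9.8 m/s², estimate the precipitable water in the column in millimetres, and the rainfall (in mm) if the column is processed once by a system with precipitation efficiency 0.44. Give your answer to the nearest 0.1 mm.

Precipitable water is the column-integrated vapour mass per unit area: PW = (1/g) Σ q̄ Δp, with q in kg/kg and Δp in Pa (1 kg/m² of water = 1 mm).
Layer 1008–810 hPa: Δp = 198 hPa = 19800 Pa, q̄ = 0.0083 kg/kg → 0.0083 × 19800 / 9.8 = 16.77 mm
Layer 810–460 hPa: Δp = 350 hPa = 35000 Pa, q̄ = 0.0033 kg/kg → 0.0033 × 35000 / 9.8 = 11.79 mm
Layer 460–340 hPa: Δp = 120 hPa = 12000 Pa, q̄ = 0.0014 kg/kg → 0.0014 × 12000 / 9.8 = 1.71 mm
Layer 340–200 hPa: Δp = 140 hPa = 14000 Pa, q̄ = 0.00079 kg/kg → 0.00079 × 14000 / 9.8 = 1.13 mm
PW = 16.77 + 11.79 + 1.71 + 1.13 = 31.40 ≈ 31.4 mm.
Rainfall = ε × PW = 0.44 × 31.4 = 13.8 mm.

PW ≈ 31.4 mm; rainfall ≈ 13.8 mm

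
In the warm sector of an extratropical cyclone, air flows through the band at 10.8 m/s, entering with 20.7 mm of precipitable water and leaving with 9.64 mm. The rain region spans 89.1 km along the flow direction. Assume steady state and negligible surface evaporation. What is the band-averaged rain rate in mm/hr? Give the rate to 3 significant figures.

R ≈ 4.83 mm/hr

Column moisture flux per unit crosswind length is F = V × PW.
Inflow: F_in = 10.8 × 20.7 = 223.56 mm·m/s
Outflow: F_out = 10.8 × 9.64 = 104.112 mm·m/s
Steady-state rate R = (F_in − F_out)/L = (223.56 − 104.112) / 89100 m = 1.341e-03 mm/s.
R = 1.341e-03 × 3600 = 4.83 mm/hr.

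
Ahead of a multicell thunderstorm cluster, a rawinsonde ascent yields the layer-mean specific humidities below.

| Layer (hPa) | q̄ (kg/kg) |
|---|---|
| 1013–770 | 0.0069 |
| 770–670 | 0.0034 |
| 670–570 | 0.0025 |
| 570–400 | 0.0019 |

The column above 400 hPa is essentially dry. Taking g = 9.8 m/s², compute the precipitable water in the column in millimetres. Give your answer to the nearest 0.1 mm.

PW ≈ 26.4 mm

Precipitable water is the column-integrated vapour mass per unit area: PW = (1/g) Σ q̄ Δp, with q in kg/kg and Δp in Pa (1 kg/m² of water = 1 mm).
Layer 1013–770 hPa: Δp = 243 hPa = 24300 Pa, q̄ = 0.0069 kg/kg → 0.0069 × 24300 / 9.8 = 17.11 mm
Layer 770–670 hPa: Δp = 100 hPa = 10000 Pa, q̄ = 0.0034 kg/kg → 0.0034 × 10000 / 9.8 = 3.47 mm
Layer 670–570 hPa: Δp = 100 hPa = 10000 Pa, q̄ = 0.0025 kg/kg → 0.0025 × 10000 / 9.8 = 2.55 mm
Layer 570–400 hPa: Δp = 170 hPa = 17000 Pa, q̄ = 0.0019 kg/kg → 0.0019 × 17000 / 9.8 = 3.30 mm
PW = 17.11 + 3.47 + 2.55 + 3.30 = 26.43 ≈ 26.4 mm.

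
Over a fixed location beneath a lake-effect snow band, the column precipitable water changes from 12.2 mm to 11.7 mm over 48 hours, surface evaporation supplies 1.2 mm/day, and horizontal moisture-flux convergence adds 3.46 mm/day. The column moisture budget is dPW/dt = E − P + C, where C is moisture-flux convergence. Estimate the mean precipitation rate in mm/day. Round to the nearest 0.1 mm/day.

P ≈ 4.9 mm/day

dPW/dt = (11.7 − 12.2) mm / (48/24 day) = -0.250 mm/day.
P = E + C − dPW/dt = 1.2 + (3.46) − (-0.250) = 4.9 mm/day.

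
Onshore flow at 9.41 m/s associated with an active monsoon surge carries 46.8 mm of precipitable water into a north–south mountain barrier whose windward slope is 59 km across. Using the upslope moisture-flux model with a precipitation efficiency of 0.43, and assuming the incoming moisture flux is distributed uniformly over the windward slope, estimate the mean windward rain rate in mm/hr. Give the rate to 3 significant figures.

R ≈ 11.6 mm/hr

Incoming column moisture flux per unit ridge length: F = V × PW = 9.41 × 46.8 = 440.388 mm·m/s.
Spread over the 59 km slope with efficiency ε = 0.43: R = ε·F/W = 0.43 × 440.388 / 59000 m = 3.210e-03 mm/s.
R = 3.210e-03 × 3600 = 11.6 mm/hr.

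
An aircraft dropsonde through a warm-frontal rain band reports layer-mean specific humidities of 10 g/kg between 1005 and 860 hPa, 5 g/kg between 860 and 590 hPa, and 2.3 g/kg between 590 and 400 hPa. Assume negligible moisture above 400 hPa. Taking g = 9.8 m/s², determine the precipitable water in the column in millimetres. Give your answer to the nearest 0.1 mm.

PW ≈ 33.0 mm

Precipitable water is the column-integrated vapour mass per unit area: PW = (1/g) Σ q̄ Δp, with q in kg/kg and Δp in Pa (1 kg/m² of water = 1 mm).
Layer 1005–860 hPa: Δp = 145 hPa = 14500 Pa, q̄ = 0.01 kg/kg → 0.01 × 14500 / 9.8 = 14.80 mm
Layer 860–590 hPa: Δp = 270 hPa = 27000 Pa, q̄ = 0.005 kg/kg → 0.005 × 27000 / 9.8 = 13.78 mm
Layer 590–400 hPa: Δp = 190 hPa = 19000 Pa, q̄ = 0.0023 kg/kg → 0.0023 × 19000 / 9.8 = 4.46 mm
PW = 14.80 + 13.78 + 4.46 = 33.04 ≈ 33.0 mm.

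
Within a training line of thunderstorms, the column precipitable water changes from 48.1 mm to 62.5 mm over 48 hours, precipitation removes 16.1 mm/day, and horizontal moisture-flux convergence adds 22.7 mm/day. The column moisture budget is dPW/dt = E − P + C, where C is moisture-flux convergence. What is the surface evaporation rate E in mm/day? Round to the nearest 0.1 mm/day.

dPW/dt = (62.5 − 48.1) mm / (48/24 day) = +7.200 mm/day.
E = dPW/dt + P − C = (+7.200) + 16.1 − (22.7) = 0.6 mm/day.

E ≈ 0.6 mm/day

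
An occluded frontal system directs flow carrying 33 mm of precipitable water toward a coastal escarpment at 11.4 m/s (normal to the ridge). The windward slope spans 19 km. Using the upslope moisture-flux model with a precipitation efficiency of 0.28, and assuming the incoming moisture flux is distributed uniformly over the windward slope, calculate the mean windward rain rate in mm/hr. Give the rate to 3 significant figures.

Incoming column moisture flux per unit ridge length: F = V × PW = 11.4 × 33 = 376.2 mm·m/s.
Spread over the 19 km slope with efficiency ε = 0.28: R = ε·F/W = 0.28 × 376.2 / 19000 m = 5.544e-03 mm/s.
R = 5.544e-03 × 3600 = 20.0 mm/hr.

R ≈ 20.0 mm/hr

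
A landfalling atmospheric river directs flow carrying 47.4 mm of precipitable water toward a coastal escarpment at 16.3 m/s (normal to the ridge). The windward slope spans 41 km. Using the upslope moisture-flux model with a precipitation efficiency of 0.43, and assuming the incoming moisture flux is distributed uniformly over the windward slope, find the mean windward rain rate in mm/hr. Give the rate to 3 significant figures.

Incoming column moisture flux per unit ridge length: F = V × PW = 16.3 × 47.4 = 772.62 mm·m/s.
Spread over the 41 km slope with efficiency ε = 0.43: R = ε·F/W = 0.43 × 772.62 / 41000 m = 8.103e-03 mm/s.
R = 8.103e-03 × 3600 = 29.2 mm/hr.

R ≈ 29.2 mm/hr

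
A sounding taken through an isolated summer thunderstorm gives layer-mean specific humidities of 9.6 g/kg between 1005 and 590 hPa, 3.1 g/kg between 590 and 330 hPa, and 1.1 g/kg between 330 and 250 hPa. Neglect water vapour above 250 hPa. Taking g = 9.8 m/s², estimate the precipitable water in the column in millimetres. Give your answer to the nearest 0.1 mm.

Precipitable water is the column-integrated vapour mass per unit area: PW = (1/g) Σ q̄ Δp, with q in kg/kg and Δp in Pa (1 kg/m² of water = 1 mm).
Layer 1005–590 hPa: Δp = 415 hPa = 41500 Pa, q̄ = 0.0096 kg/kg → 0.0096 × 41500 / 9.8 = 40.65 mm
Layer 590–330 hPa: Δp = 260 hPa = 26000 Pa, q̄ = 0.0031 kg/kg → 0.0031 × 26000 / 9.8 = 8.22 mm
Layer 330–250 hPa: Δp = 80 hPa = 8000 Pa, q̄ = 0.0011 kg/kg → 0.0011 × 8000 / 9.8 = 0.90 mm
PW = 40.65 + 8.22 + 0.90 = 49.77 ≈ 49.8 mm.

PW ≈ 49.8 mm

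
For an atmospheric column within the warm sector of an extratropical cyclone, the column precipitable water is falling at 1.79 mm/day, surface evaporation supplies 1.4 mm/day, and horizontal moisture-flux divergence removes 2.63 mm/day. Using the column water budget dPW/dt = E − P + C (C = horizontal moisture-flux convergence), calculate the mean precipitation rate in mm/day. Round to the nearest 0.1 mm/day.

P ≈ 0.6 mm/day

dPW/dt = -1.79 mm/day.
P = E + C − dPW/dt = 1.4 + (-2.63) − (-1.79) = 0.6 mm/day.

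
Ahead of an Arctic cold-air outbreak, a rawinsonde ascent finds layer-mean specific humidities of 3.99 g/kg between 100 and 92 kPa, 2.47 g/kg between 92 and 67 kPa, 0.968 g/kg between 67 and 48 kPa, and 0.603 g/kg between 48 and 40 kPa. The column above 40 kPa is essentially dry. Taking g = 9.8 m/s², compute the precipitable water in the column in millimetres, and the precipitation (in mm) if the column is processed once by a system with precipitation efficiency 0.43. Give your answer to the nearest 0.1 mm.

Precipitable water is the column-integrated vapour mass per unit area: PW = (1/g) Σ q̄ Δp, with q in kg/kg and Δp in Pa (1 kg/m² of water = 1 mm).
Layer 100–92 kPa: Δp = 80 hPa = 8000 Pa, q̄ = 0.00399 kg/kg → 0.00399 × 8000 / 9.8 = 3.26 mm
Layer 92–67 kPa: Δp = 250 hPa = 25000 Pa, q̄ = 0.00247 kg/kg → 0.00247 × 25000 / 9.8 = 6.30 mm
Layer 67–48 kPa: Δp = 190 hPa = 19000 Pa, q̄ = 0.000968 kg/kg → 0.000968 × 19000 / 9.8 = 1.88 mm
Layer 48–40 kPa: Δp = 80 hPa = 8000 Pa, q̄ = 0.000603 kg/kg → 0.000603 × 8000 / 9.8 = 0.49 mm
PW = 3.26 + 6.30 + 1.88 + 0.49 = 11.93 ≈ 11.9 mm.
Precipitation = ε × PW = 0.43 × 11.9 = 5.1 mm.

PW ≈ 11.9 mm; precipitation ≈ 5.1 mm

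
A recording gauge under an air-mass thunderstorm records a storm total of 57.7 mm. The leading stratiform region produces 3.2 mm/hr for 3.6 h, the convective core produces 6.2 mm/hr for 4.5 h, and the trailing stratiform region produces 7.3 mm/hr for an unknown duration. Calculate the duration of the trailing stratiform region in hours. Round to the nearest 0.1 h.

Known phases: 3.2 × 3.6 + 6.2 × 4.5 = 11.52 + 27.9 = 39.42 mm.
Remaining depth = 57.7 − 39.42 = 18.28 mm.
Duration = 18.28 / 7.3 = 2.5 h.

duration ≈ 2.5 h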